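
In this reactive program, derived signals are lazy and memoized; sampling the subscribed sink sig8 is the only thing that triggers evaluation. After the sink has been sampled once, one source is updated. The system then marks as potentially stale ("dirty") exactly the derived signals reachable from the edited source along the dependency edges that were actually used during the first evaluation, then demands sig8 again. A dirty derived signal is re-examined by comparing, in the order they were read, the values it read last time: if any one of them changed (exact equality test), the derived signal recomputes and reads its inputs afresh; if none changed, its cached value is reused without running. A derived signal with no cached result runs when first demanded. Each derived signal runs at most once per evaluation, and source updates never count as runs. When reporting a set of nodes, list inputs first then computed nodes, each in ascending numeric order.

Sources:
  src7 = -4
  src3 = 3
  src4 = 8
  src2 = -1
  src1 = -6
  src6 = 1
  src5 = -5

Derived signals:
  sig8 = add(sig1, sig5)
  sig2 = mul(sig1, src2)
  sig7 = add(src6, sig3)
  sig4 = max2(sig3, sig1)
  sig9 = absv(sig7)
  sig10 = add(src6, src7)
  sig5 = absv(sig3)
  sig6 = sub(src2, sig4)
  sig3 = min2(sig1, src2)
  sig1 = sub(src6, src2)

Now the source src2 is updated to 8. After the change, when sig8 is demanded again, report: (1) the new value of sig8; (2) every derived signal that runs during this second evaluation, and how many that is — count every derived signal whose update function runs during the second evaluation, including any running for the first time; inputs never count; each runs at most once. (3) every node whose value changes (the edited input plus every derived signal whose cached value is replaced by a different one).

First demand of the output computes:
  sig1 = sub(1, -1) = 2
  sig3 = min2(2, -1) = -1
  sig5 = absv(-1) = 1
  sig8 = add(2, 1) = 3

After the edit, cleaning proceeds:
  sig1: a read changed (src2 -1->8) — executes, giving -7.
  sig3: a read changed (sig1 2->-7; src2 -1->8) — executes, giving -7.
  sig5: a read changed (sig3 -1->-7) — executes, giving 7.
  sig8: a read changed (sig1 2->-7; sig5 1->7) — executes, giving 0.

Demanding sig8 again yields 0.
4 derived signals run: sig1, sig3, sig5, sig8.
The nodes whose values change: src2, sig1, sig3, sig5, sig8.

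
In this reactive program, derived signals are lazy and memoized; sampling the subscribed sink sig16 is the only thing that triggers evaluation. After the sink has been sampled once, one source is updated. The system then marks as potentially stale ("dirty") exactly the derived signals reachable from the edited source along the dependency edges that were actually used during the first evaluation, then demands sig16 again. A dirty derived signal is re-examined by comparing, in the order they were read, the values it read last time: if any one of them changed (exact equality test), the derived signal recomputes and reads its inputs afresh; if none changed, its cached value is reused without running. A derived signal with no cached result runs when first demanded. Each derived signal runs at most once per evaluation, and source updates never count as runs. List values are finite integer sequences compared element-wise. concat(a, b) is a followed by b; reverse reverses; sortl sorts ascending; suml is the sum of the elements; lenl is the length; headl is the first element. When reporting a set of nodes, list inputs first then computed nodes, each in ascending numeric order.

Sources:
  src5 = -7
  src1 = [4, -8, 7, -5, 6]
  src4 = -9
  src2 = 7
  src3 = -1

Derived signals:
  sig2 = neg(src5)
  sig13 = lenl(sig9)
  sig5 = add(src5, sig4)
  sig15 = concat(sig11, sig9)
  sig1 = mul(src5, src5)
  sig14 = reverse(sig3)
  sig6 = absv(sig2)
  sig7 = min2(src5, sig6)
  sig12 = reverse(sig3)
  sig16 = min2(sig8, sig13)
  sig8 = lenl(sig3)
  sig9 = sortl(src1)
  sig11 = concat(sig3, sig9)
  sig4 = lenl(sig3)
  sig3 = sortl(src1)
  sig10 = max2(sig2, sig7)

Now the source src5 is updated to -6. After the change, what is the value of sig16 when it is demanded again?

Demanding sig16 again yields 5.
Note the shortcut — src5 feeds only undemanded nodes, so no recomputation happens.

First demand of the output computes:
  sig3 = sortl([4, -8, 7, -5, 6]) = [-8, -5, 4, 6, 7]
  sig8 = lenl([-8, -5, 4, 6, 7]) = 5
  sig9 = sortl([4, -8, 7, -5, 6]) = [-8, -5, 4, 6, 7]
  sig13 = lenl([-8, -5, 4, 6, 7]) = 5
  sig16 = min2(5, 5) = 5

After the edit, cleaning proceeds:
  src5 only reaches undemanded nodes; the second demand re-runs nothing.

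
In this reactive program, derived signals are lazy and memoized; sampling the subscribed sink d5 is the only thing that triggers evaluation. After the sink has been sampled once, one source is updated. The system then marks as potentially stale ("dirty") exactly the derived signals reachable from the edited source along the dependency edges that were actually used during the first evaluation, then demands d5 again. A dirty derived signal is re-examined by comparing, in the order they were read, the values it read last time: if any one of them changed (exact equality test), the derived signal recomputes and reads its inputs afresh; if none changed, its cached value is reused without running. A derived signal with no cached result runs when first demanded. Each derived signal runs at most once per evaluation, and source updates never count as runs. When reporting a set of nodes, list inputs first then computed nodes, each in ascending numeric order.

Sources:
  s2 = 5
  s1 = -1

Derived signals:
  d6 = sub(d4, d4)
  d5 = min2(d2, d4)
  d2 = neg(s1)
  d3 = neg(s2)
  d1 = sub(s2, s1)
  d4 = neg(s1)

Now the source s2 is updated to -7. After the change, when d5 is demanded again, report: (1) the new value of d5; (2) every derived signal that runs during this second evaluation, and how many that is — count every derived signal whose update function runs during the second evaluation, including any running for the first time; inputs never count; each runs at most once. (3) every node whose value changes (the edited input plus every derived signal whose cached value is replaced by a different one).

First demand of the output computes:
  d2 = neg(-1) = 1
  d4 = neg(-1) = 1
  d5 = min2(1, 1) = 1

After the edit, cleaning proceeds:
  s2 only reaches undemanded nodes; the second demand re-runs nothing.

Note the shortcut — s2 feeds only undemanded nodes, so no recomputation happens.

Demanding d5 again yields 1.
0 derived signals run: none.
The nodes whose values change: s2.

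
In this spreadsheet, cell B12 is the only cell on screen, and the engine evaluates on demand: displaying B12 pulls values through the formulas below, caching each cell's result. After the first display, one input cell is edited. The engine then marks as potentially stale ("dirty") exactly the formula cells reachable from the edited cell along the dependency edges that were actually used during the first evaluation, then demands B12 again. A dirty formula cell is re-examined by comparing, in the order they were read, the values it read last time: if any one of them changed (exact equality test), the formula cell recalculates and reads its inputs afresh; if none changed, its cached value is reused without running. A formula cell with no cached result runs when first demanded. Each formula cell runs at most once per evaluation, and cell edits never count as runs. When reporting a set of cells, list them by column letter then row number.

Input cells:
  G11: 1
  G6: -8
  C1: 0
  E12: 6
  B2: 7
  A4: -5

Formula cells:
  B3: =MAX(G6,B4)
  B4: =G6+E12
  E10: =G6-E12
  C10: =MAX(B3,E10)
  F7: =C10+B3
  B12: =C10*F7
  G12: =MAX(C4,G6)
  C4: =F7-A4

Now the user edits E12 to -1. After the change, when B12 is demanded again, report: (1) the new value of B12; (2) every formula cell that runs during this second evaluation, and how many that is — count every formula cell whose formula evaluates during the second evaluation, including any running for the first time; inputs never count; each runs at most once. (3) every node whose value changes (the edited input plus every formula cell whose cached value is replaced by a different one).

Initial pass — values computed on the first demand:
  B4 = -8 + 6 = -2
  B3 = MAX(-8, -2) = -2
  E10 = -8 - 6 = -14
  C10 = MAX(-2, -14) = -2
  F7 = -2 + -2 = -4
  B12 = -2 * -4 = 8

Second demand — change propagation:
  B4: re-runs because E12 6->-1; new result -9.
  B3: re-runs because B4 -2->-9; new result -8.
  E10: re-runs because E12 6->-1; new result -7.
  C10: re-runs because B3 -2->-8; E10 -14->-7; new result -7.
  F7: re-runs because C10 -2->-7; B3 -2->-8; new result -15.
  B12: re-runs because C10 -2->-7; F7 -4->-15; new result 105.

B12 now evaluates to 105.
Run set: B3, B4, B12, C10, E10, F7 (6 run).
Changed values: B3, B4, B12, C10, E10, E12, F7.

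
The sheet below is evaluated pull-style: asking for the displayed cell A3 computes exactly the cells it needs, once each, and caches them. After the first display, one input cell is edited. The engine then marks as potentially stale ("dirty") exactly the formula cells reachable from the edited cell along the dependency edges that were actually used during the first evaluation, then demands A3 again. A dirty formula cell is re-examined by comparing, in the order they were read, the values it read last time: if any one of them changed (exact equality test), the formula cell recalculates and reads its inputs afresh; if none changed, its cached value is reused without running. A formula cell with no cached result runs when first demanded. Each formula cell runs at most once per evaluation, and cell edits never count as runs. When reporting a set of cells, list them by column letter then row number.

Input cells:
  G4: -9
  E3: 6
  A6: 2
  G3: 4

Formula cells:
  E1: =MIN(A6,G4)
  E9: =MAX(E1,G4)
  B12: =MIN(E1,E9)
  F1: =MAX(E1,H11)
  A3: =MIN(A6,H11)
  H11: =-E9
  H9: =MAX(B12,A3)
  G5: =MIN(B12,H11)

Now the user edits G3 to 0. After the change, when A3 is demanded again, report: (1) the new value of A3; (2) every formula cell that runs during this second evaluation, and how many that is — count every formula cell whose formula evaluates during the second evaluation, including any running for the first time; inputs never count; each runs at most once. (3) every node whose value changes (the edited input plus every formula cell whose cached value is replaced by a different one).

Demanding A3 again yields 2.
0 formula cells run: none.
The nodes whose values change: G3.
Note the shortcut — nothing in the graph depends on G3 at all, so no recomputation happens.

First demand of the output computes:
  E1 = MIN(2, -9) = -9
  E9 = MAX(-9, -9) = -9
  H11 = -(-9) = 9
  A3 = MIN(2, 9) = 2

After the edit, cleaning proceeds:
  no node depends on G3 at all; the second demand re-runs nothing.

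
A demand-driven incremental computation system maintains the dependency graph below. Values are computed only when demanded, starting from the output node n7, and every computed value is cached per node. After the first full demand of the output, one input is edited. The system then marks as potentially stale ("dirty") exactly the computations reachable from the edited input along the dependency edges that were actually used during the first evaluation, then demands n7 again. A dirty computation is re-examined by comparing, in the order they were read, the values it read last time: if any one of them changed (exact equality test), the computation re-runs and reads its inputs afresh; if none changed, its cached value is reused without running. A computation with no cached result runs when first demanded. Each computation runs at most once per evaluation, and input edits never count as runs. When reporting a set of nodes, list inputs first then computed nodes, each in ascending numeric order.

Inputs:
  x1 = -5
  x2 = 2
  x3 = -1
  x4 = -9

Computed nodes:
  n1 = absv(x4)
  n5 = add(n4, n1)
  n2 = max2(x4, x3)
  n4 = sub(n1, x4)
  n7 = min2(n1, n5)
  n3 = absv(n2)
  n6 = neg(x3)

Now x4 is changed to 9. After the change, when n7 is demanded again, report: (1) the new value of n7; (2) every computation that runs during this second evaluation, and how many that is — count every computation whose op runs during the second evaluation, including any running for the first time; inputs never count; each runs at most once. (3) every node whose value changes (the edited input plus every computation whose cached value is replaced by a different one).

First evaluation (everything demanded from the output):
  n1 = absv(-9) = 9
  n4 = sub(9, -9) = 18
  n5 = add(18, 9) = 27
  n7 = min2(9, 27) = 9

Propagation after the edit:
  n1: runs — x4 -9->9; result 9 (same value as before).
  n4: runs — x4 -9->9; result 0.
  n5: runs — n4 18->0; result 9.
  n7: runs — n5 27->9; result 9 (same value as before).

New value of n7: 9.
Computations that run: n1, n4, n5, n7 — 4 in total.
Values that change: x4, n4, n5.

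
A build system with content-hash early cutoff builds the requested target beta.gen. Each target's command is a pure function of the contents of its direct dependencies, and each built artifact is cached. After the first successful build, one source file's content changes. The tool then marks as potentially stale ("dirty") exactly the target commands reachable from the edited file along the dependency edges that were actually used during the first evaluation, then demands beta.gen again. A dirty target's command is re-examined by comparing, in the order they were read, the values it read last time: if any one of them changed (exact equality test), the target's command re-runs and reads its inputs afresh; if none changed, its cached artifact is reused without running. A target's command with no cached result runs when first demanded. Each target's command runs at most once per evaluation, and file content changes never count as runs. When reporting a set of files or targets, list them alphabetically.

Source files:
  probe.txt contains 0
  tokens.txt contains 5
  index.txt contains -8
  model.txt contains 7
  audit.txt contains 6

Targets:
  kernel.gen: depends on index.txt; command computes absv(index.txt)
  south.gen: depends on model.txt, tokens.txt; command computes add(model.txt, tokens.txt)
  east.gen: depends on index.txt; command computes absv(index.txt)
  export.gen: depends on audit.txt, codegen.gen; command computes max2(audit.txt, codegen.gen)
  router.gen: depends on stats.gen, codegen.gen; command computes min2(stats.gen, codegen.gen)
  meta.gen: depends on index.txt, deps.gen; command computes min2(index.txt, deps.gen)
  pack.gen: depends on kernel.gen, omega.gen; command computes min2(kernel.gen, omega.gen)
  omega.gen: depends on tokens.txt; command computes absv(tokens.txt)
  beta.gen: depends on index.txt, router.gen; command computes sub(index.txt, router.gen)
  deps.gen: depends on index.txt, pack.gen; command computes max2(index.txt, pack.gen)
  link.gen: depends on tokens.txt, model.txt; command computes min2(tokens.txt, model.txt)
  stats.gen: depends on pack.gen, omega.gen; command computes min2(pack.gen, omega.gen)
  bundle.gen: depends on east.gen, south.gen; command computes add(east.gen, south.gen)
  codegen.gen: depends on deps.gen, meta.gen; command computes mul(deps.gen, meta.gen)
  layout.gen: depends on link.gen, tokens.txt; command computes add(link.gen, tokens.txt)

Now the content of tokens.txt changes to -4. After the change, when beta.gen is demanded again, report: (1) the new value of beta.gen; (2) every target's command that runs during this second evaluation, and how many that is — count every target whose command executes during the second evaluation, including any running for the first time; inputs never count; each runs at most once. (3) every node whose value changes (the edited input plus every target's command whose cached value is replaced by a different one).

New value of beta.gen: 24.
Target commands that run: beta.gen, codegen.gen, deps.gen, meta.gen, omega.gen, pack.gen, router.gen, stats.gen — 8 in total.
Values that change: beta.gen, codegen.gen, deps.gen, omega.gen, pack.gen, router.gen, stats.gen, tokens.txt.

First evaluation (everything demanded from the output):
  kernel.gen = absv(-8) = 8
  omega.gen = absv(5) = 5
  pack.gen = min2(8, 5) = 5
  deps.gen = max2(-8, 5) = 5
  meta.gen = min2(-8, 5) = -8
  codegen.gen = mul(5, -8) = -40
  stats.gen = min2(5, 5) = 5
  router.gen = min2(5, -40) = -40
  beta.gen = sub(-8, -40) = 32

Propagation after the edit:
  omega.gen: runs — tokens.txt 5->-4; result 4.
  pack.gen: runs — omega.gen 5->4; result 4.
  deps.gen: runs — pack.gen 5->4; result 4.
  meta.gen: runs — deps.gen 5->4; result -8 (same value as before).
  codegen.gen: runs — deps.gen 5->4; result -32.
  stats.gen: runs — pack.gen 5->4; omega.gen 5->4; result 4.
  router.gen: runs — stats.gen 5->4; codegen.gen -40->-32; result -32.
  beta.gen: runs — router.gen -40->-32; result 24.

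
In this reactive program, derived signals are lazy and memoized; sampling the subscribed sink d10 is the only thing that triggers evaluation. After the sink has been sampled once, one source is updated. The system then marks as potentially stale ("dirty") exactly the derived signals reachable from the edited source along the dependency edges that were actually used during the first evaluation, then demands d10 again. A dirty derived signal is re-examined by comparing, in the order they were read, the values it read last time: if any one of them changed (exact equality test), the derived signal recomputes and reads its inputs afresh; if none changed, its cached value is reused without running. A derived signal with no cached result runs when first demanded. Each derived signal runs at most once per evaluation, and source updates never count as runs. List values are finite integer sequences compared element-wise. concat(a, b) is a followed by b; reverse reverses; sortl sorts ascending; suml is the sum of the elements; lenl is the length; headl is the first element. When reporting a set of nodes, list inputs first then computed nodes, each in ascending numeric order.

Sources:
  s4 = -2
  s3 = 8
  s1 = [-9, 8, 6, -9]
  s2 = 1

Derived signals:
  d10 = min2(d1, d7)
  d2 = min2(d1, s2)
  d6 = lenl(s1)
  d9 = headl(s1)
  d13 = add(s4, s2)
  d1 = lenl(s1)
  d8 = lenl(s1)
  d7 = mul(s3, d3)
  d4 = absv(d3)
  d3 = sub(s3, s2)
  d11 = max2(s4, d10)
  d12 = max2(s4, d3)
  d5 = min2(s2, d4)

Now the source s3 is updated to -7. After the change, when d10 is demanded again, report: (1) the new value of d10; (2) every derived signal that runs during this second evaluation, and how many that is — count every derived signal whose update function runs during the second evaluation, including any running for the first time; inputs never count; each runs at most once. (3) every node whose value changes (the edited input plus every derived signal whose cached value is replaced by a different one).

Demanding d10 again yields 4.
2 derived signals run: d3, d7.
The nodes whose values change: s3, d3.
Note the absorption at d7: it re-runs yet its value is the same, leaving the output's value untouched.

First demand of the output computes:
  d1 = lenl([-9, 8, 6, -9]) = 4
  d3 = sub(8, 1) = 7
  d7 = mul(8, 7) = 56
  d10 = min2(4, 56) = 4

After the edit, cleaning proceeds:
  d3: a read changed (s3 8->-7) — executes, giving -8.
  d7: a read changed (s3 8->-7; d3 7->-8) — executes, giving 56 — identical to its old value.
  d10: dirty, but its reads are unchanged (d1 unchanged, d7 unchanged); cached 4 stands.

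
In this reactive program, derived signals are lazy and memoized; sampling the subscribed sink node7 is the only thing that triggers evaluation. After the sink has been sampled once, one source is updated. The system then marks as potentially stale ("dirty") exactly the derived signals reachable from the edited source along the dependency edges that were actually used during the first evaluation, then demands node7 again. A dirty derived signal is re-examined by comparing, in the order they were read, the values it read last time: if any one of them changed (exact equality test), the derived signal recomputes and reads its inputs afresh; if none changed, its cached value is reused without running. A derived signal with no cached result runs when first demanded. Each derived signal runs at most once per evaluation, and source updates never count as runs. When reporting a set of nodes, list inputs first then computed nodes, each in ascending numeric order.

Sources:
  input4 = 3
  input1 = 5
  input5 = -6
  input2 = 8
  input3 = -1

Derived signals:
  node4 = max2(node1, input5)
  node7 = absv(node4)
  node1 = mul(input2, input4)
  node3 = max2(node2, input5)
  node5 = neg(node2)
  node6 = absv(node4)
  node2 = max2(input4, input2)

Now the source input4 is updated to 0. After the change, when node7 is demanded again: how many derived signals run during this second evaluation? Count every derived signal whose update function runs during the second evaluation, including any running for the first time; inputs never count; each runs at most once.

First demand of the output computes:
  node1 = mul(8, 3) = 24
  node4 = max2(24, -6) = 24
  node7 = absv(24) = 24

After the edit, cleaning proceeds:
  node1: a read changed (input4 3->0) — executes, giving 0.
  node4: a read changed (node1 24->0) — executes, giving 0.
  node7: a read changed (node4 24->0) — executes, giving 0.

3 derived signals run: node1, node4, node7.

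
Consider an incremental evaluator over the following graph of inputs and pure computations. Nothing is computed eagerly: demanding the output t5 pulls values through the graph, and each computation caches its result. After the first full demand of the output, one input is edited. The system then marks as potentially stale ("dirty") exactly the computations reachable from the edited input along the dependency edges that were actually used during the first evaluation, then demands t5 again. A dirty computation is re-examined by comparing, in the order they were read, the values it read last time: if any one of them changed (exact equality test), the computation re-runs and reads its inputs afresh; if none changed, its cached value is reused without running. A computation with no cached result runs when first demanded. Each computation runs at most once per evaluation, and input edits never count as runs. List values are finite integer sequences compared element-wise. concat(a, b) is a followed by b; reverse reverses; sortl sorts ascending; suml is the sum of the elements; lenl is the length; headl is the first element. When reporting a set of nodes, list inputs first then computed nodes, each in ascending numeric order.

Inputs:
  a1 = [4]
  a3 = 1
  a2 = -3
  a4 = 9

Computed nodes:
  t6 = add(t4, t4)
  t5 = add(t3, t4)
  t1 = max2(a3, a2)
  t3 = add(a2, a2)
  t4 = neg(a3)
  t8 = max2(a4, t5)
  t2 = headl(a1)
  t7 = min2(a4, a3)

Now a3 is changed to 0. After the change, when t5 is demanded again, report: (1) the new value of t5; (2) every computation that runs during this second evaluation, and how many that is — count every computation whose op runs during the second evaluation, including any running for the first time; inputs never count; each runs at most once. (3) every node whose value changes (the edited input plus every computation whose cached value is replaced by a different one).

Initial pass — values computed on the first demand:
  t3 = add(-3, -3) = -6
  t4 = neg(1) = -1
  t5 = add(-6, -1) = -7

Second demand — change propagation:
  t4: re-runs because a3 1->0; new result 0.
  t5: re-runs because t4 -1->0; new result -6.

t5 now evaluates to -6.
Run set: t4, t5 (2 run).
Changed values: a3, t4, t5.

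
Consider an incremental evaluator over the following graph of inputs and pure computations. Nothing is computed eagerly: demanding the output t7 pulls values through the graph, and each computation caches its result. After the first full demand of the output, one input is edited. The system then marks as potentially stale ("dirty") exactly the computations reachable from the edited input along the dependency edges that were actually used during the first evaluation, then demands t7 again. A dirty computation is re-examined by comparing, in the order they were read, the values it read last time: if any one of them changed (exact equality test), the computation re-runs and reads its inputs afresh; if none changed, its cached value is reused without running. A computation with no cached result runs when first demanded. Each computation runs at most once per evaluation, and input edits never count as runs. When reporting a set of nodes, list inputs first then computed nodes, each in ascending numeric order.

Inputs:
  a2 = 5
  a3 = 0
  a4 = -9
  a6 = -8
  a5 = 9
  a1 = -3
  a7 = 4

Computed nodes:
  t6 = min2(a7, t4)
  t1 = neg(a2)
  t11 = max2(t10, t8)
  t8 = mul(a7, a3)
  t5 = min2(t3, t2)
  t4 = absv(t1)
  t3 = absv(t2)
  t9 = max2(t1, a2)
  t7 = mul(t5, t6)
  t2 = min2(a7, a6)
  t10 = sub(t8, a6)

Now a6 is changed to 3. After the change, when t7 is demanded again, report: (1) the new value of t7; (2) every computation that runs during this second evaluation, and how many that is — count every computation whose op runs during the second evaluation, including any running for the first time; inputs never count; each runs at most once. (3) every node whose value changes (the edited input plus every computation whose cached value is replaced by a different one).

t7 now evaluates to 12.
Run set: t2, t3, t5, t7 (4 run).
Changed values: a6, t2, t3, t5, t7.

Initial pass — values computed on the first demand:
  t1 = neg(5) = -5
  t2 = min2(4, -8) = -8
  t3 = absv(-8) = 8
  t4 = absv(-5) = 5
  t5 = min2(8, -8) = -8
  t6 = min2(4, 5) = 4
  t7 = mul(-8, 4) = -32

Second demand — change propagation:
  t2: re-runs because a6 -8->3; new result 3.
  t3: re-runs because t2 -8->3; new result 3.
  t5: re-runs because t3 8->3; t2 -8->3; new result 3.
  t7: re-runs because t5 -8->3; new result 12.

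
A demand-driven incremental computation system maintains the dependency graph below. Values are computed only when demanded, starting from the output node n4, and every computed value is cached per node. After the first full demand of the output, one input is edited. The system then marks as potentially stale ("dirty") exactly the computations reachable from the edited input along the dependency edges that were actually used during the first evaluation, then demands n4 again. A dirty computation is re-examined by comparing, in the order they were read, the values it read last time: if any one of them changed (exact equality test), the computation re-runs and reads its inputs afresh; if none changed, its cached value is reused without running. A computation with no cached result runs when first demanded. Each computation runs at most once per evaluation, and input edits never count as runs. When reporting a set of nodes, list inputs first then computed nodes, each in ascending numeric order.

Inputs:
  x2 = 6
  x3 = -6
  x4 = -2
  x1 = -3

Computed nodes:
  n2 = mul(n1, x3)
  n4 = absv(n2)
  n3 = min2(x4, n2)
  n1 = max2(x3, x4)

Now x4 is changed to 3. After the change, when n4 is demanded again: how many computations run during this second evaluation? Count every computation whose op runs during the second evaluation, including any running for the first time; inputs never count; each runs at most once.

Computations that run: n1, n2, n4 — 3 in total.

First evaluation (everything demanded from the output):
  n1 = max2(-6, -2) = -2
  n2 = mul(-2, -6) = 12
  n4 = absv(12) = 12

Propagation after the edit:
  n1: runs — x4 -2->3; result 3.
  n2: runs — n1 -2->3; result -18.
  n4: runs — n2 12->-18; result 18.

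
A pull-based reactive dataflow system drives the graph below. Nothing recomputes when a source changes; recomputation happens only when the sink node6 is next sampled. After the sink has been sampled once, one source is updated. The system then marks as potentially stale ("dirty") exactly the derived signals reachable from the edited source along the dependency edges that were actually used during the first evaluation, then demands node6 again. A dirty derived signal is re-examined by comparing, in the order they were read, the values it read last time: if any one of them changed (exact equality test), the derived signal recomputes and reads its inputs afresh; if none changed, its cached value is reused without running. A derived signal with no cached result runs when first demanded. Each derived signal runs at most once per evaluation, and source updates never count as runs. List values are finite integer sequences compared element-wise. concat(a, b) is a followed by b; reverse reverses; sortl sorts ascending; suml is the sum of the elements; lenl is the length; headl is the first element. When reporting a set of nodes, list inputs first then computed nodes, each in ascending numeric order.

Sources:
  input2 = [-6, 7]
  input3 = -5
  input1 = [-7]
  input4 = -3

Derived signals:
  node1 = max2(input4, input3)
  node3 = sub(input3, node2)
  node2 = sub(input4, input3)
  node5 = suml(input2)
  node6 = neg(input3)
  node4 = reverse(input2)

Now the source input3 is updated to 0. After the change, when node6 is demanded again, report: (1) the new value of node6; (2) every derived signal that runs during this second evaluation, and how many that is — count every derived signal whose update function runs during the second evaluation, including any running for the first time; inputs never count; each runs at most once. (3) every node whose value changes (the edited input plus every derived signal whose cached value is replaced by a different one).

First evaluation (everything demanded from the output):
  node6 = neg(-5) = 5

Propagation after the edit:
  node6: runs — input3 -5->0; result 0.

New value of node6: 0.
Derived signals that run: node6 — 1 in total.
Values that change: input3, node6.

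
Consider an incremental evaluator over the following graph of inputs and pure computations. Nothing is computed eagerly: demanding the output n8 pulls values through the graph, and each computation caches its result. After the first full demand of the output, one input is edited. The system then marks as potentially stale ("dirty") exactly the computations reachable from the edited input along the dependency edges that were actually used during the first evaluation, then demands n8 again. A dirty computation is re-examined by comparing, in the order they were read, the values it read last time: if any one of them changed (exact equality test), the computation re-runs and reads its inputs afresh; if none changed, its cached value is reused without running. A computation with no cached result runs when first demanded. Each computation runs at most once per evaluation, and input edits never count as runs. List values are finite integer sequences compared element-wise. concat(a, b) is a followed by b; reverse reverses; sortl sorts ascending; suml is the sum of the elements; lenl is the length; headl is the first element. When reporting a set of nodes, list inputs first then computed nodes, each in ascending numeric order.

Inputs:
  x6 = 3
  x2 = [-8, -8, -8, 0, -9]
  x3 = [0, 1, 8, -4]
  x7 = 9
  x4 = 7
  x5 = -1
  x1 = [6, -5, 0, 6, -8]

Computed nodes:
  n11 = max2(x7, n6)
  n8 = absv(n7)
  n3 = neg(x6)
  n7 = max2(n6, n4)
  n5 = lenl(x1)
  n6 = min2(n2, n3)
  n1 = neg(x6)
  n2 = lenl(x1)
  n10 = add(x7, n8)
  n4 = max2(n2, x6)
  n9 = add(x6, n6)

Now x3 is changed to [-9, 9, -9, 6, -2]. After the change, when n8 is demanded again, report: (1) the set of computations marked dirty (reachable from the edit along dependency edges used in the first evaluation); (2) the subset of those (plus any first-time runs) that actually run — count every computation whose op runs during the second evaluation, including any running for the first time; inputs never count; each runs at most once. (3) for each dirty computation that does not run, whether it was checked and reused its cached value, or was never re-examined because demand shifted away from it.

Initial pass — values computed on the first demand:
  n2 = lenl([6, -5, 0, 6, -8]) = 5
  n3 = neg(3) = -3
  n4 = max2(5, 3) = 5
  n6 = min2(5, -3) = -3
  n7 = max2(-3, 5) = 5
  n8 = absv(5) = 5

Second demand — change propagation:
  no demanded computation ever read x3, so the edit dirties nothing and nothing runs.

The important point: nothing the output needs ever reads x3, so the edit is invisible to it.

Dirty set: none.
Run set: none (0 run).
All dirty computations ended up running.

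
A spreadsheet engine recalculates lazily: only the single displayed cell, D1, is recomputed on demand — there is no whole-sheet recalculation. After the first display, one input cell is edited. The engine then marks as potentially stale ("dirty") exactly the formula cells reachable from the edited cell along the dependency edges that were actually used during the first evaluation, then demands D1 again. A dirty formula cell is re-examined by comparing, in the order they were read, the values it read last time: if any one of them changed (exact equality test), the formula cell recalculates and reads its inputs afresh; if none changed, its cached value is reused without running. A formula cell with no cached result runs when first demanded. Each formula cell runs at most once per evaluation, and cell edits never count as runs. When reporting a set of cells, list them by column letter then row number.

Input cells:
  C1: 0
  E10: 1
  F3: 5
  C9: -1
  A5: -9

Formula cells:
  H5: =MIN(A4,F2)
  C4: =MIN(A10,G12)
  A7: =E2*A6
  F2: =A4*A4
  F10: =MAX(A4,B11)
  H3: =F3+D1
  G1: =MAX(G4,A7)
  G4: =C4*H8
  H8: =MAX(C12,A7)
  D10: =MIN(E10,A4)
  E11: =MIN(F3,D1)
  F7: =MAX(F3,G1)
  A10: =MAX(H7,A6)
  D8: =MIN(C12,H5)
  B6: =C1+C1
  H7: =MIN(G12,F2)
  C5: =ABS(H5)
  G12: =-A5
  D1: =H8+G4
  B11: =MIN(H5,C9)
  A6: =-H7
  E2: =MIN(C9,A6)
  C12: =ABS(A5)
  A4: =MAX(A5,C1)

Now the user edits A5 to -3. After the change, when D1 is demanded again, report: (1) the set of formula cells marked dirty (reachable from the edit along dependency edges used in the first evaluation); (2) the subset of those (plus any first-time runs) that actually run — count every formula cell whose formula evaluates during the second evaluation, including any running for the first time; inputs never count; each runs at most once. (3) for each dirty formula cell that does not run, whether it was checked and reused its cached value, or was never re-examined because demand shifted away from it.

Marked dirty: A4, A6, A7, A10, C4, C12, D1, E2, F2, G4, G12, H7, H8.
Formula cells that run: A4, C4, C12, D1, G4, G12, H7, H8 — 8 in total.
Checked but reused from cache: A6, A7, A10, E2, F2.
Key observation: the cutoff stops propagation at F2 — its inputs' values are unchanged, so it reuses its cache.

First evaluation (everything demanded from the output):
  A4 = MAX(-9, 0) = 0
  C12 = ABS(-9) = 9
  F2 = 0 * 0 = 0
  G12 = -(-9) = 9
  H7 = MIN(9, 0) = 0
  A6 = -(0) = 0
  A10 = MAX(0, 0) = 0
  C4 = MIN(0, 9) = 0
  E2 = MIN(-1, 0) = -1
  A7 = -1 * 0 = 0
  H8 = MAX(9, 0) = 9
  G4 = 0 * 9 = 0
  D1 = 9 + 0 = 9

Propagation after the edit:
  A4: runs — A5 -9->-3; result 0 (same value as before).
  C12: runs — A5 -9->-3; result 3.
  F2: checked — values it read are unchanged (A4 unchanged, A4 unchanged); reused cached 0 without running.
  G12: runs — A5 -9->-3; result 3.
  H7: runs — G12 9->3; result 0 (same value as before).
  A6: checked — values it read are unchanged (H7 unchanged); reused cached 0 without running.
  A10: checked — values it read are unchanged (H7 unchanged, A6 unchanged); reused cached 0 without running.
  C4: runs — G12 9->3; result 0 (same value as before).
  E2: checked — values it read are unchanged (C9 unchanged, A6 unchanged); reused cached -1 without running.
  A7: checked — values it read are unchanged (E2 unchanged, A6 unchanged); reused cached 0 without running.
  H8: runs — C12 9->3; result 3.
  G4: runs — H8 9->3; result 0 (same value as before).
  D1: runs — H8 9->3; result 3.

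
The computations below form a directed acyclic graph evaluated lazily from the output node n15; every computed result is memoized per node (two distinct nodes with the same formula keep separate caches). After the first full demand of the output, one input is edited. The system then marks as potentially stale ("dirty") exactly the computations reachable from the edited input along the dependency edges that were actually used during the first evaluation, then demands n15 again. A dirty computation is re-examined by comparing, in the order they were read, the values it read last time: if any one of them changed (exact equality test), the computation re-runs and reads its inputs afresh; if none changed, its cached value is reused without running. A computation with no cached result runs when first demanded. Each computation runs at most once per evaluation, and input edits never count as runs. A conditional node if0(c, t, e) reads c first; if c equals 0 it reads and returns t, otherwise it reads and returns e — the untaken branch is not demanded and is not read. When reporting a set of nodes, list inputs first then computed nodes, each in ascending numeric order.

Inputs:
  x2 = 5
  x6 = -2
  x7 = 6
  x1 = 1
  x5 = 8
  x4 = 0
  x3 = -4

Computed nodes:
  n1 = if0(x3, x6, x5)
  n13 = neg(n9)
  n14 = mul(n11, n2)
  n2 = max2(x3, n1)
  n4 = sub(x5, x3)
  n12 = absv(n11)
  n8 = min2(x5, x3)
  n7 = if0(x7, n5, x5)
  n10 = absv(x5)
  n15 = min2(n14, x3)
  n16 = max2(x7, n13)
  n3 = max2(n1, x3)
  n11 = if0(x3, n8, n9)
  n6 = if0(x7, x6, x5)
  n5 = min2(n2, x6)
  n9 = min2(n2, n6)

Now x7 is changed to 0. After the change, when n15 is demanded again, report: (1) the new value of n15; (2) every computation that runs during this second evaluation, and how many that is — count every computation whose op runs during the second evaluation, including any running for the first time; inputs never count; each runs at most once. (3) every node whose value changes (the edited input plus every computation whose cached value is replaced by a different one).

Demanding n15 again yields -16.
5 computations run: n6, n9, n11, n14, n15.
The nodes whose values change: x7, n6, n9, n11, n14, n15.

First demand of the output computes:
  n1 = if0(x3=-4 -> else branch x5) = 8
  n2 = max2(-4, 8) = 8
  n6 = if0(x7=6 -> else branch x5) = 8
  n9 = min2(8, 8) = 8
  n11 = if0(x3=-4 -> else branch n9) = 8
  n14 = mul(8, 8) = 64
  n15 = min2(64, -4) = -4

After the edit, cleaning proceeds:
  n6: a read changed (x7 6->0) — executes, giving -2.
  n9: a read changed (n6 8->-2) — executes, giving -2.
  n11: a read changed (n9 8->-2) — executes, giving -2.
  n14: a read changed (n11 8->-2) — executes, giving -16.
  n15: a read changed (n14 64->-16) — executes, giving -16.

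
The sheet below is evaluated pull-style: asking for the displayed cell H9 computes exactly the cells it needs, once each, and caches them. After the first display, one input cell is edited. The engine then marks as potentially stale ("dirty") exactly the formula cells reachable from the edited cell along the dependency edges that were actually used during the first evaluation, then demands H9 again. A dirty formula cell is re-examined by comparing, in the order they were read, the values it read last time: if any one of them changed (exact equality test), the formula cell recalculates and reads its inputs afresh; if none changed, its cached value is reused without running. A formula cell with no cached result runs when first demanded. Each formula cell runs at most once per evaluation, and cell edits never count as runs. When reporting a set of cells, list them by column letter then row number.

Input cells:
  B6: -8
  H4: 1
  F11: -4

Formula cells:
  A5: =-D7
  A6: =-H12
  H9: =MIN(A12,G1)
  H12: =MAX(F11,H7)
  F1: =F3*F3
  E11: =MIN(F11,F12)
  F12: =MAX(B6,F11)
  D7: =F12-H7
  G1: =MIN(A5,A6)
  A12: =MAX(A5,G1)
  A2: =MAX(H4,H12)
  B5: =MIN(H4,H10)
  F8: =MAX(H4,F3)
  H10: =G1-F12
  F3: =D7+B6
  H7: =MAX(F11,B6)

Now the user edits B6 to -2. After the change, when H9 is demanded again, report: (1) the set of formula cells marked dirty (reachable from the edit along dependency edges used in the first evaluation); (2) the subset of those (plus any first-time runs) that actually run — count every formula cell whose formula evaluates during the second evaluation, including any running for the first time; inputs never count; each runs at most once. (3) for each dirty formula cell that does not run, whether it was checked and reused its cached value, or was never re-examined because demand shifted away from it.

The edit dirties: A5, A6, A12, D7, F12, G1, H7, H9, H12.
6 formula cells run: A6, D7, F12, G1, H7, H12.
Cache hits after checking: A5, A12, H9.
Note where the cutoff bites: A5 is checked, finds nothing changed, and keeps its cache.

First demand of the output computes:
  F12 = MAX(-8, -4) = -4
  H7 = MAX(-4, -8) = -4
  D7 = -4 - -4 = 0
  A5 = -(0) = 0
  H12 = MAX(-4, -4) = -4
  A6 = -(-4) = 4
  G1 = MIN(0, 4) = 0
  A12 = MAX(0, 0) = 0
  H9 = MIN(0, 0) = 0

After the edit, cleaning proceeds:
  F12: a read changed (B6 -8->-2) — executes, giving -2.
  H7: a read changed (B6 -8->-2) — executes, giving -2.
  D7: a read changed (F12 -4->-2; H7 -4->-2) — executes, giving 0 — identical to its old value.
  A5: dirty, but its reads are unchanged (D7 unchanged); cached 0 stands.
  H12: a read changed (H7 -4->-2) — executes, giving -2.
  A6: a read changed (H12 -4->-2) — executes, giving 2.
  G1: a read changed (A6 4->2) — executes, giving 0 — identical to its old value.
  A12: dirty, but its reads are unchanged (A5 unchanged, G1 unchanged); cached 0 stands.
  H9: dirty, but its reads are unchanged (A12 unchanged, G1 unchanged); cached 0 stands.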